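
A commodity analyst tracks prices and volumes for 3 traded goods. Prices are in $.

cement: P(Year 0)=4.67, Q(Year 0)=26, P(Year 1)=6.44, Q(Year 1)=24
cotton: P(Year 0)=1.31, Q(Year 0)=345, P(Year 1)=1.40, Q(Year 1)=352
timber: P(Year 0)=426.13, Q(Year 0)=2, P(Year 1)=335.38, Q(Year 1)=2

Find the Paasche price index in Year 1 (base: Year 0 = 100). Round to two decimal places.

Paasche price index uses current-period quantities as weights.
ΣP(Year 1)·Q(Year 1) = 6.44×24 + 1.40×352 + 335.38×2 = 154.56 + 492.8 + 670.76 = 1318.12
ΣP(Year 0)·Q(Year 1) = 4.67×24 + 1.31×352 + 426.13×2 = 112.08 + 461.12 + 852.26 = 1425.46
Index = 1318.12 / 1425.46 × 100 = 92.4698

92.47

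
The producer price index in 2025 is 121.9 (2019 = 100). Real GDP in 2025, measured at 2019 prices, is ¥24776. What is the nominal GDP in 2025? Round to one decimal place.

30201.9

Nominal = Real × (Index/100) = 24776 × (121.9/100)
        = 24776 × 1.219 = 30201.9440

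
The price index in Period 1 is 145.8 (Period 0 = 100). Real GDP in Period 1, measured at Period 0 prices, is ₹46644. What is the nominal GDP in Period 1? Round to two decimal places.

Nominal = Real × (Index/100) = 46644 × (145.8/100)
        = 46644 × 1.458 = 68006.9520

68006.95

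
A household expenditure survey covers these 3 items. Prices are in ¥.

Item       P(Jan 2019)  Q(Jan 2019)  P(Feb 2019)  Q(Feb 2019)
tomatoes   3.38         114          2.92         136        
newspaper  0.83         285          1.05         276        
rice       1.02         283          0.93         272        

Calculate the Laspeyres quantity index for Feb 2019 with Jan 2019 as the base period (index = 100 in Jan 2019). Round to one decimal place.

Laspeyres quantity index uses base-period prices as weights.
ΣP(Jan 2019)·Q(Feb 2019) = 3.38×136 + 0.83×276 + 1.02×272 = 459.68 + 229.08 + 277.44 = 966.2
ΣP(Jan 2019)·Q(Jan 2019) = 3.38×114 + 0.83×285 + 1.02×283 = 385.32 + 236.55 + 288.66 = 910.53
Index = 966.2 / 910.53 × 100 = 106.1140

106.1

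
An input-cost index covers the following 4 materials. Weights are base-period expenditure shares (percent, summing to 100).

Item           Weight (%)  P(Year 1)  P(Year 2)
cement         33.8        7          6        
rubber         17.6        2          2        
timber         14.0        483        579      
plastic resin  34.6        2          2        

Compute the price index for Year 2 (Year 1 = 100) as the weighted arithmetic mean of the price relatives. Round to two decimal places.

97.95

cement: 33.8 × (6/7) = 33.8 × 0.857143 = 28.9714
rubber: 17.6 × (2/2) = 17.6 × 1.000000 = 17.6000
timber: 14.0 × (579/483) = 14.0 × 1.198758 = 16.7826
plastic resin: 34.6 × (2/2) = 34.6 × 1.000000 = 34.6000
Index = Σ wᵢ·(p₁ᵢ/p₀ᵢ) = 28.9714 + 17.6000 + 16.7826 + 34.6000 = 97.9540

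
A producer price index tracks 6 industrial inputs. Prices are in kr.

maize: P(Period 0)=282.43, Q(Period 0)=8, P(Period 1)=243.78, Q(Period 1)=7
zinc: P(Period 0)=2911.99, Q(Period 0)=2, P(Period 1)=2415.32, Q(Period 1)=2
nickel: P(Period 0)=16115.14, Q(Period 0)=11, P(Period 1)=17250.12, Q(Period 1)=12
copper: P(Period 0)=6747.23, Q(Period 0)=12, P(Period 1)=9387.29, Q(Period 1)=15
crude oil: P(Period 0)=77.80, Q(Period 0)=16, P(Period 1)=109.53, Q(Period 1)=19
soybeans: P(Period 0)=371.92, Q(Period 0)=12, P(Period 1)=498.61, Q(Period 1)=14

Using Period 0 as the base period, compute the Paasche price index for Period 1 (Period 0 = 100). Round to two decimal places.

Paasche price index uses current-period quantities as weights.
ΣP(Period 1)·Q(Period 1) = 243.78×7 + 2415.32×2 + 17250.12×12 + 9387.29×15 + 109.53×19 + 498.61×14 = 1706.46 + 4830.64 + 207001.44 + 140809.35 + 2081.07 + 6980.54 = 363409.5
ΣP(Period 0)·Q(Period 1) = 282.43×7 + 2911.99×2 + 16115.14×12 + 6747.23×15 + 77.80×19 + 371.92×14 = 1977.01 + 5823.98 + 193381.68 + 101208.45 + 1478.2 + 5206.88 = 309076.2
Index = 363409.5 / 309076.2 × 100 = 117.5793

117.58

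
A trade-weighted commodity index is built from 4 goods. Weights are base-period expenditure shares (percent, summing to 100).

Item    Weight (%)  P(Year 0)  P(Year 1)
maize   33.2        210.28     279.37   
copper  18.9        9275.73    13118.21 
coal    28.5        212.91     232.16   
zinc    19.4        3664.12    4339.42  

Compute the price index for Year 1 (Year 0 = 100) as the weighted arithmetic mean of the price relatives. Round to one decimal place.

maize: 33.2 × (279.37/210.28) = 33.2 × 1.328562 = 44.1083
copper: 18.9 × (13118.21/9275.73) = 18.9 × 1.414251 = 26.7293
coal: 28.5 × (232.16/212.91) = 28.5 × 1.090414 = 31.0768
zinc: 19.4 × (4339.42/3664.12) = 19.4 × 1.184301 = 22.9754
Index = Σ wᵢ·(p₁ᵢ/p₀ᵢ) = 44.1083 + 26.7293 + 31.0768 + 22.9754 = 124.8898

124.9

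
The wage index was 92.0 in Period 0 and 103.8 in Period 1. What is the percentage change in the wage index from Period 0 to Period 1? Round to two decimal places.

Change = (103.8 − 92.0) / 92.0 × 100
       = 11.8 / 92.0 × 100 = 12.8261%

12.83%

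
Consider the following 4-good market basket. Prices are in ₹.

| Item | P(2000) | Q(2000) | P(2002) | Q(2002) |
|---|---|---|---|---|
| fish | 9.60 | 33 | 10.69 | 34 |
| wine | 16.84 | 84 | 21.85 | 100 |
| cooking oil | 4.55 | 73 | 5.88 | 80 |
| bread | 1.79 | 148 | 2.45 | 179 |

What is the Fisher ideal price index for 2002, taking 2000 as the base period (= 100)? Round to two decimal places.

Laspeyres component (base-period weights):
ΣP(2002)Q(2000) = 10.69×33 + 21.85×84 + 5.88×73 + 2.45×148 = 352.77 + 1835.4 + 429.24 + 362.6 = 2980.01
ΣP(2000)Q(2000) = 9.60×33 + 16.84×84 + 4.55×73 + 1.79×148 = 316.8 + 1414.56 + 332.15 + 264.92 = 2328.43
L = 2980.01 / 2328.43 × 100 = 127.9837
Paasche component (current-period weights):
ΣP(2002)Q(2002) = 10.69×34 + 21.85×100 + 5.88×80 + 2.45×179 = 363.46 + 2185 + 470.4 + 438.55 = 3457.41
ΣP(2000)Q(2002) = 9.60×34 + 16.84×100 + 4.55×80 + 1.79×179 = 326.4 + 1684 + 364 + 320.41 = 2694.81
P = 3457.41 / 2694.81 × 100 = 128.2988
Fisher = √(L × P) = √(127.9837 × 128.2988) = 128.1412

128.14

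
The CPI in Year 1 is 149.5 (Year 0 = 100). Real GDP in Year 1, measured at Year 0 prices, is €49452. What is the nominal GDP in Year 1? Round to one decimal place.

73930.7

Nominal = Real × (Index/100) = 49452 × (149.5/100)
        = 49452 × 1.495 = 73930.7400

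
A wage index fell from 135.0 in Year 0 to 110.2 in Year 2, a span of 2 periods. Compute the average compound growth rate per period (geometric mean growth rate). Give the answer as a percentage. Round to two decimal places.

Growth factor = (110.2/135.0)^(1/2) = (0.816296)^(1/2) = 0.903491
Growth rate = 0.903491 − 1 = -0.096509 = -9.6509%

-9.65%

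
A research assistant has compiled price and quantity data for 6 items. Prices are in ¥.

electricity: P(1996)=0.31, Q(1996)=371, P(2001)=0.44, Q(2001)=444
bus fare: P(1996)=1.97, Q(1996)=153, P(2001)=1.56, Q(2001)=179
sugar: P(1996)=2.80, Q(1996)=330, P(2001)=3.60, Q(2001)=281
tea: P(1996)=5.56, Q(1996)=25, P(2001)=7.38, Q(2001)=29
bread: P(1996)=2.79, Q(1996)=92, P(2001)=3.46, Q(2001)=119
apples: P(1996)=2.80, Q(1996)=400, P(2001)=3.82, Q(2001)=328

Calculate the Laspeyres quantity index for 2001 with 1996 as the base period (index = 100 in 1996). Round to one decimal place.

94.1

Laspeyres quantity index uses base-period prices as weights.
ΣP(1996)·Q(2001) = 0.31×444 + 1.97×179 + 2.80×281 + 5.56×29 + 2.79×119 + 2.80×328 = 137.64 + 352.63 + 786.8 + 161.24 + 332.01 + 918.4 = 2688.72
ΣP(1996)·Q(1996) = 0.31×371 + 1.97×153 + 2.80×330 + 5.56×25 + 2.79×92 + 2.80×400 = 115.01 + 301.41 + 924 + 139 + 256.68 + 1120 = 2856.1
Index = 2688.72 / 2856.1 × 100 = 94.1396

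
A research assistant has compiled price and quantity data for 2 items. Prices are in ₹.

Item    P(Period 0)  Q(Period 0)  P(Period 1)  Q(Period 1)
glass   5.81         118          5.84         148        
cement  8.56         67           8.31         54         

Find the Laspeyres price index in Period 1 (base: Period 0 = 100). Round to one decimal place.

99.0

Laspeyres price index uses base-period quantities as weights.
ΣP(Period 1)·Q(Period 0) = 5.84×118 + 8.31×67 = 689.12 + 556.77 = 1245.89
ΣP(Period 0)·Q(Period 0) = 5.81×118 + 8.56×67 = 685.58 + 573.52 = 1259.1
Index = 1245.89 / 1259.1 × 100 = 98.9508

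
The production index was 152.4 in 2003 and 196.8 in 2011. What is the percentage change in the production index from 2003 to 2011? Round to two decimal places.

Change = (196.8 − 152.4) / 152.4 × 100
       = 44.4 / 152.4 × 100 = 29.1339%

29.13%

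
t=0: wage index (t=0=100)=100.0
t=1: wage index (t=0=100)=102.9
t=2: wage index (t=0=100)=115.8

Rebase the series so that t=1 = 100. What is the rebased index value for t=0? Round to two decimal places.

Rebased(t=0) = 100.0 / 102.9 × 100 = 97.1817

97.18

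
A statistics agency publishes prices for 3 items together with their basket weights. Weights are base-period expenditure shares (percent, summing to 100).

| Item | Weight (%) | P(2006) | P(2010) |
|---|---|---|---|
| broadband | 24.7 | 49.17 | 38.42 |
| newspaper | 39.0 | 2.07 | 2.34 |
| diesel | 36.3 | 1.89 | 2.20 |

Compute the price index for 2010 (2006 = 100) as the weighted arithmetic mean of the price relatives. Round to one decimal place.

105.6

broadband: 24.7 × (38.42/49.17) = 24.7 × 0.781371 = 19.2999
newspaper: 39.0 × (2.34/2.07) = 39.0 × 1.130435 = 44.0870
diesel: 36.3 × (2.20/1.89) = 36.3 × 1.164021 = 42.2540
Index = Σ wᵢ·(p₁ᵢ/p₀ᵢ) = 19.2999 + 44.0870 + 42.2540 = 105.6408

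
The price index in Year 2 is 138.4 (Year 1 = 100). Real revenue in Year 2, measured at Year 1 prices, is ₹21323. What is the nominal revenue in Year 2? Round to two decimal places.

29511.03

Nominal = Real × (Index/100) = 21323 × (138.4/100)
        = 21323 × 1.384 = 29511.0320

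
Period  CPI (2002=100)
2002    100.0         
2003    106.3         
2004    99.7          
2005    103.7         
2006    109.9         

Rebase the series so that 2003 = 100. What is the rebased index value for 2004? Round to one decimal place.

Rebased(2004) = 99.7 / 106.3 × 100 = 93.7912

93.8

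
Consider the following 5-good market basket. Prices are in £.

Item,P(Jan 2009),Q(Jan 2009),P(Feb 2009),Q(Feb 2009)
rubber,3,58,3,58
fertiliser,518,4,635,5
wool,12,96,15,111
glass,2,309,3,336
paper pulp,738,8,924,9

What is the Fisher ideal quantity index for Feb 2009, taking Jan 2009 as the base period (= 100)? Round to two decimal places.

114.99

Laspeyres component (base-period weights):
ΣP(Jan 2009)Q(Feb 2009) = 3×58 + 518×5 + 12×111 + 2×336 + 738×9 = 174 + 2590 + 1332 + 672 + 6642 = 11410
ΣP(Jan 2009)Q(Jan 2009) = 3×58 + 518×4 + 12×96 + 2×309 + 738×8 = 174 + 2072 + 1152 + 618 + 5904 = 9920
L = 11410 / 9920 × 100 = 115.0202
Paasche component (current-period weights):
ΣP(Feb 2009)Q(Feb 2009) = 3×58 + 635×5 + 15×111 + 3×336 + 924×9 = 174 + 3175 + 1665 + 1008 + 8316 = 14338
ΣP(Feb 2009)Q(Jan 2009) = 3×58 + 635×4 + 15×96 + 3×309 + 924×8 = 174 + 2540 + 1440 + 927 + 7392 = 12473
P = 14338 / 12473 × 100 = 114.9523
Fisher = √(L × P) = √(115.0202 × 114.9523) = 114.9862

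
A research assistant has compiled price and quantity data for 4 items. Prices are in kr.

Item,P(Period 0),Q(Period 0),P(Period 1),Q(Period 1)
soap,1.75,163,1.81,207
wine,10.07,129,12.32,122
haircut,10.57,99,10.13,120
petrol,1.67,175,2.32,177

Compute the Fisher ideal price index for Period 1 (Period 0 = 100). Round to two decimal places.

111.86

Laspeyres component (base-period weights):
ΣP(Period 1)Q(Period 0) = 1.81×163 + 12.32×129 + 10.13×99 + 2.32×175 = 295.03 + 1589.28 + 1002.87 + 406 = 3293.18
ΣP(Period 0)Q(Period 0) = 1.75×163 + 10.07×129 + 10.57×99 + 1.67×175 = 285.25 + 1299.03 + 1046.43 + 292.25 = 2922.96
L = 3293.18 / 2922.96 × 100 = 112.6659
Paasche component (current-period weights):
ΣP(Period 1)Q(Period 1) = 1.81×207 + 12.32×122 + 10.13×120 + 2.32×177 = 374.67 + 1503.04 + 1215.6 + 410.64 = 3503.95
ΣP(Period 0)Q(Period 1) = 1.75×207 + 10.07×122 + 10.57×120 + 1.67×177 = 362.25 + 1228.54 + 1268.4 + 295.59 = 3154.78
P = 3503.95 / 3154.78 × 100 = 111.0680
Fisher = √(L × P) = √(112.6659 × 111.0680) = 111.8641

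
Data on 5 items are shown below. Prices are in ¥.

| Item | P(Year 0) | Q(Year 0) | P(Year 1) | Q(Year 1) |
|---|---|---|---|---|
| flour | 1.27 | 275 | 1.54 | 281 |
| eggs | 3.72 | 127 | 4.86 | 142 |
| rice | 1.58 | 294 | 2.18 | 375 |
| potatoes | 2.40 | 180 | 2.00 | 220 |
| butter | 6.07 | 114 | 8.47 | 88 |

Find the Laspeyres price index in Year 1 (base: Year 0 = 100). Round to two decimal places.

124.77

Laspeyres price index uses base-period quantities as weights.
ΣP(Year 1)·Q(Year 0) = 1.54×275 + 4.86×127 + 2.18×294 + 2.00×180 + 8.47×114 = 423.5 + 617.22 + 640.92 + 360 + 965.58 = 3007.22
ΣP(Year 0)·Q(Year 0) = 1.27×275 + 3.72×127 + 1.58×294 + 2.40×180 + 6.07×114 = 349.25 + 472.44 + 464.52 + 432 + 691.98 = 2410.19
Index = 3007.22 / 2410.19 × 100 = 124.7711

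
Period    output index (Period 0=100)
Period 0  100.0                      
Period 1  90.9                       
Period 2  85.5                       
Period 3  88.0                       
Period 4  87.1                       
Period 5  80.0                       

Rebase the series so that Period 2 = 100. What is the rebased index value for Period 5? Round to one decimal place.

Rebased(Period 5) = 80.0 / 85.5 × 100 = 93.5673

93.6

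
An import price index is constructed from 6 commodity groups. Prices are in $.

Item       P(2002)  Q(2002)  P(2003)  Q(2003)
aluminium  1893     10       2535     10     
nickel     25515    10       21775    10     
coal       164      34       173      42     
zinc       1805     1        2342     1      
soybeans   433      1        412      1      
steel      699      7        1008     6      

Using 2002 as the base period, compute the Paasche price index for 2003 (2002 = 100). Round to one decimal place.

Paasche price index uses current-period quantities as weights.
ΣP(2003)·Q(2003) = 2535×10 + 21775×10 + 173×42 + 2342×1 + 412×1 + 1008×6 = 25350 + 217750 + 7266 + 2342 + 412 + 6048 = 259168
ΣP(2002)·Q(2003) = 1893×10 + 25515×10 + 164×42 + 1805×1 + 433×1 + 699×6 = 18930 + 255150 + 6888 + 1805 + 433 + 4194 = 287400
Index = 259168 / 287400 × 100 = 90.1768

90.2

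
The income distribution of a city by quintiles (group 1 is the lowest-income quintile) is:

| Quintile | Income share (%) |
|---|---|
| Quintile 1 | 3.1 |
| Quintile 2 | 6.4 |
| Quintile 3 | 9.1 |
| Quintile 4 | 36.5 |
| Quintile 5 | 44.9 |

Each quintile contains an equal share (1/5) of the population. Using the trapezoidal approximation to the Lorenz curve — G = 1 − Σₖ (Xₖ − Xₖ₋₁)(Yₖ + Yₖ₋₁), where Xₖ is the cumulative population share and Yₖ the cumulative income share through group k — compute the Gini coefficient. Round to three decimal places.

Cumulative income shares Yₖ: 0.0310, 0.0950, 0.1860, 0.5510, 1.0000
Σ (Xₖ−Xₖ₋₁)(Yₖ+Yₖ₋₁) = (1/5)(0.0310+0.0000) + (1/5)(0.0950+0.0310) + (1/5)(0.1860+0.0950) + (1/5)(0.5510+0.1860) + (1/5)(1.0000+0.5510)
  = 0.0062 + 0.0252 + 0.0562 + 0.1474 + 0.3102 = 0.5452
G = 1 − 0.5452 = 0.4548

0.455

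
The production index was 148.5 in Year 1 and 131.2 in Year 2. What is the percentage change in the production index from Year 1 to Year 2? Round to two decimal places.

Change = (131.2 − 148.5) / 148.5 × 100
       = -17.3 / 148.5 × 100 = -11.6498%

-11.65%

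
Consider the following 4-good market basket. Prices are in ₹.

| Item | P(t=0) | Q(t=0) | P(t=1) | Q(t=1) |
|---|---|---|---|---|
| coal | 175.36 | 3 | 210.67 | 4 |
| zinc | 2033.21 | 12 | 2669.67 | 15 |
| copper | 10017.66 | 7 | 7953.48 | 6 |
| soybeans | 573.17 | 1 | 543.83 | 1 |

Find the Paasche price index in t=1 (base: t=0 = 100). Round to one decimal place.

Paasche price index uses current-period quantities as weights.
ΣP(t=1)·Q(t=1) = 210.67×4 + 2669.67×15 + 7953.48×6 + 543.83×1 = 842.68 + 40045.05 + 47720.88 + 543.83 = 89152.44
ΣP(t=0)·Q(t=1) = 175.36×4 + 2033.21×15 + 10017.66×6 + 573.17×1 = 701.44 + 30498.15 + 60105.96 + 573.17 = 91878.72
Index = 89152.44 / 91878.72 × 100 = 97.0327

97.0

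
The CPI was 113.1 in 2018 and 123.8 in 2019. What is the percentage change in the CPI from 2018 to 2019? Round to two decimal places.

9.46%

Change = (123.8 − 113.1) / 113.1 × 100
       = 10.7 / 113.1 × 100 = 9.4607%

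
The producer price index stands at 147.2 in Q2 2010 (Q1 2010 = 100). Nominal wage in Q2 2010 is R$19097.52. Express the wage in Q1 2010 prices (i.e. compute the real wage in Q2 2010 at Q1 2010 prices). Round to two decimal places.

Real = Nominal ÷ (Index/100) = 19097.52 ÷ (147.2/100)
     = 19097.52 ÷ 1.472 = 12973.8587

12973.86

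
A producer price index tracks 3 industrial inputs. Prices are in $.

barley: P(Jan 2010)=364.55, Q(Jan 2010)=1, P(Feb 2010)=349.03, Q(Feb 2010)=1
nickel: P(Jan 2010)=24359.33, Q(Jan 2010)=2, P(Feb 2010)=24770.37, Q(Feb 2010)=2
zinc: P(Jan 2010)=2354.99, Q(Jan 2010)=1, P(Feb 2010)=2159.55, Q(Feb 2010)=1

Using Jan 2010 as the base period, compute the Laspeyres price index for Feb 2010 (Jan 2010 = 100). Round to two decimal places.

101.19

Laspeyres price index uses base-period quantities as weights.
ΣP(Feb 2010)·Q(Jan 2010) = 349.03×1 + 24770.37×2 + 2159.55×1 = 349.03 + 49540.74 + 2159.55 = 52049.32
ΣP(Jan 2010)·Q(Jan 2010) = 364.55×1 + 24359.33×2 + 2354.99×1 = 364.55 + 48718.66 + 2354.99 = 51438.2
Index = 52049.32 / 51438.2 × 100 = 101.1881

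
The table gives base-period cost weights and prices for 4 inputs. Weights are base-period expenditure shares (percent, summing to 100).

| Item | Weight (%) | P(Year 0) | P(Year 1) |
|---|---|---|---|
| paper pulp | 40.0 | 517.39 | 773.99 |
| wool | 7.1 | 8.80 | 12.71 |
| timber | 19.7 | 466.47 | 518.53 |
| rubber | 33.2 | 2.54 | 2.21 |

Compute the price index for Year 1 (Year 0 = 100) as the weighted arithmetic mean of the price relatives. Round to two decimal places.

120.88

paper pulp: 40.0 × (773.99/517.39) = 40.0 × 1.495951 = 59.8380
wool: 7.1 × (12.71/8.80) = 7.1 × 1.444318 = 10.2547
timber: 19.7 × (518.53/466.47) = 19.7 × 1.111604 = 21.8986
rubber: 33.2 × (2.21/2.54) = 33.2 × 0.870079 = 28.8866
Index = Σ wᵢ·(p₁ᵢ/p₀ᵢ) = 59.8380 + 10.2547 + 21.8986 + 28.8866 = 120.8779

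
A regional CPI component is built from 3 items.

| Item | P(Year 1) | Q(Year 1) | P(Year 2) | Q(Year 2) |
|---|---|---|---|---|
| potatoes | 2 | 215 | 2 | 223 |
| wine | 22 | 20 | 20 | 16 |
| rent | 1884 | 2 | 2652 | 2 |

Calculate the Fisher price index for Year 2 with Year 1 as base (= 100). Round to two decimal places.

132.60

Laspeyres component (base-period weights):
ΣP(Year 2)Q(Year 1) = 2×215 + 20×20 + 2652×2 = 430 + 400 + 5304 = 6134
ΣP(Year 1)Q(Year 1) = 2×215 + 22×20 + 1884×2 = 430 + 440 + 3768 = 4638
L = 6134 / 4638 × 100 = 132.2553
Paasche component (current-period weights):
ΣP(Year 2)Q(Year 2) = 2×223 + 20×16 + 2652×2 = 446 + 320 + 5304 = 6070
ΣP(Year 1)Q(Year 2) = 2×223 + 22×16 + 1884×2 = 446 + 352 + 3768 = 4566
P = 6070 / 4566 × 100 = 132.9391
Fisher = √(L × P) = √(132.2553 × 132.9391) = 132.5968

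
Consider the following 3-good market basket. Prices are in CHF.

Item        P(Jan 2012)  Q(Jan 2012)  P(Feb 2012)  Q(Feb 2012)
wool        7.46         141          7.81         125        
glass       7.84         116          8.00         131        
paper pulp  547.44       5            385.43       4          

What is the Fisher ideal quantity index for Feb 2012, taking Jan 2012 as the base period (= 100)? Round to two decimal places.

Laspeyres component (base-period weights):
ΣP(Jan 2012)Q(Feb 2012) = 7.46×125 + 7.84×131 + 547.44×4 = 932.5 + 1027.04 + 2189.76 = 4149.3
ΣP(Jan 2012)Q(Jan 2012) = 7.46×141 + 7.84×116 + 547.44×5 = 1051.86 + 909.44 + 2737.2 = 4698.5
L = 4149.3 / 4698.5 × 100 = 88.3112
Paasche component (current-period weights):
ΣP(Feb 2012)Q(Feb 2012) = 7.81×125 + 8.00×131 + 385.43×4 = 976.25 + 1048 + 1541.72 = 3565.97
ΣP(Feb 2012)Q(Jan 2012) = 7.81×141 + 8.00×116 + 385.43×5 = 1101.21 + 928 + 1927.15 = 3956.36
P = 3565.97 / 3956.36 × 100 = 90.1326
Fisher = √(L × P) = √(88.3112 × 90.1326) = 89.2172

89.22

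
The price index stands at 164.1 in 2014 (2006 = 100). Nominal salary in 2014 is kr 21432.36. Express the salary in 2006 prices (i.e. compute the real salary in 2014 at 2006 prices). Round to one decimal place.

13060.5

Real = Nominal ÷ (Index/100) = 21432.36 ÷ (164.1/100)
     = 21432.36 ÷ 1.641 = 13060.5484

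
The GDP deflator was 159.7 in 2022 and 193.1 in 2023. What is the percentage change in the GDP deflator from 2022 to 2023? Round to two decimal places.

20.91%

Change = (193.1 − 159.7) / 159.7 × 100
       = 33.4 / 159.7 × 100 = 20.9142%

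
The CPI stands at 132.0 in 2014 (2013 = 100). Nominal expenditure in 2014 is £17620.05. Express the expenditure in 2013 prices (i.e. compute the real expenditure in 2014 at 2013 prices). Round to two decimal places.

Real = Nominal ÷ (Index/100) = 17620.05 ÷ (132.0/100)
     = 17620.05 ÷ 1.320 = 13348.5227

13348.52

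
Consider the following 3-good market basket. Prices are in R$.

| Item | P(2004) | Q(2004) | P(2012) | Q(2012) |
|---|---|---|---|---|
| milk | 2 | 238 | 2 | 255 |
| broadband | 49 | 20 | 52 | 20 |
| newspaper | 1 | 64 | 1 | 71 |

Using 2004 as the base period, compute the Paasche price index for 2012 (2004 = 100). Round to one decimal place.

103.8

Paasche price index uses current-period quantities as weights.
ΣP(2012)·Q(2012) = 2×255 + 52×20 + 1×71 = 510 + 1040 + 71 = 1621
ΣP(2004)·Q(2012) = 2×255 + 49×20 + 1×71 = 510 + 980 + 71 = 1561
Index = 1621 / 1561 × 100 = 103.8437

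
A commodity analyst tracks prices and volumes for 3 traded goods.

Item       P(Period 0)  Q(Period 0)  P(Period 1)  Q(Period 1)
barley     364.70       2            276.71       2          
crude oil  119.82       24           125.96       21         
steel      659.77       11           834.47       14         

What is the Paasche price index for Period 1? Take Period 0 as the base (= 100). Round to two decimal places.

119.22

Paasche price index uses current-period quantities as weights.
ΣP(Period 1)·Q(Period 1) = 276.71×2 + 125.96×21 + 834.47×14 = 553.42 + 2645.16 + 11682.58 = 14881.16
ΣP(Period 0)·Q(Period 1) = 364.70×2 + 119.82×21 + 659.77×14 = 729.4 + 2516.22 + 9236.78 = 12482.4
Index = 14881.16 / 12482.4 × 100 = 119.2171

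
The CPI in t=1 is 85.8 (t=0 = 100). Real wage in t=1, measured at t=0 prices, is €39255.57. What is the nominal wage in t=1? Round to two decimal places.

Nominal = Real × (Index/100) = 39255.57 × (85.8/100)
        = 39255.57 × 0.858 = 33681.2791

33681.28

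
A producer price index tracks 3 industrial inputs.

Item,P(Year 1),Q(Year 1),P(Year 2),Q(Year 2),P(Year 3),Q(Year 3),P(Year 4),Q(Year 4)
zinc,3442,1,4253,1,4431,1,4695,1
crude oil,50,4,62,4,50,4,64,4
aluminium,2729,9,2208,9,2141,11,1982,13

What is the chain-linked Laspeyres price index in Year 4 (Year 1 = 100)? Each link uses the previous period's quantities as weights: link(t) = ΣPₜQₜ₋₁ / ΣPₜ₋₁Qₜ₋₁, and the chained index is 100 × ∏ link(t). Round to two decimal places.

80.45

Link Year 1→Year 2:
ΣP(Year 2)Q(Year 1) = 4253×1 + 62×4 + 2208×9 = 4253 + 248 + 19872 = 24373
ΣP(Year 1)Q(Year 1) = 3442×1 + 50×4 + 2729×9 = 3442 + 200 + 24561 = 28203
link = 24373/28203 = 0.864199
Link Year 2→Year 3:
ΣP(Year 3)Q(Year 2) = 4431×1 + 50×4 + 2141×9 = 4431 + 200 + 19269 = 23900
ΣP(Year 2)Q(Year 2) = 4253×1 + 62×4 + 2208×9 = 4253 + 248 + 19872 = 24373
link = 23900/24373 = 0.980593
Link Year 3→Year 4:
ΣP(Year 4)Q(Year 3) = 4695×1 + 64×4 + 1982×11 = 4695 + 256 + 21802 = 26753
ΣP(Year 3)Q(Year 3) = 4431×1 + 50×4 + 2141×11 = 4431 + 200 + 23551 = 28182
link = 26753/28182 = 0.949294
Chained index = 100 × 0.864199 × 0.980593 × 0.949294 = 80.4458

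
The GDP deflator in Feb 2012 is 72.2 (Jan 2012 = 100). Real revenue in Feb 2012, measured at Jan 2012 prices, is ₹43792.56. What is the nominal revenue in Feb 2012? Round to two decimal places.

31618.23

Nominal = Real × (Index/100) = 43792.56 × (72.2/100)
        = 43792.56 × 0.722 = 31618.2283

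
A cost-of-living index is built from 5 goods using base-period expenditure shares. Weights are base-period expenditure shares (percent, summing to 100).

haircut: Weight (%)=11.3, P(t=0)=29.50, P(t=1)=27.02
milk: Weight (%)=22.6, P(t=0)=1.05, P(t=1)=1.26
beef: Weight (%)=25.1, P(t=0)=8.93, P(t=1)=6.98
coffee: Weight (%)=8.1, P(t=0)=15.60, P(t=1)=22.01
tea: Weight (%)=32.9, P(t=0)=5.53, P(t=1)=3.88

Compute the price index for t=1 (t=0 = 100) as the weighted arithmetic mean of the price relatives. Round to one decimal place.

91.6

haircut: 11.3 × (27.02/29.50) = 11.3 × 0.915932 = 10.3500
milk: 22.6 × (1.26/1.05) = 22.6 × 1.200000 = 27.1200
beef: 25.1 × (6.98/8.93) = 25.1 × 0.781635 = 19.6190
coffee: 8.1 × (22.01/15.60) = 8.1 × 1.410897 = 11.4283
tea: 32.9 × (3.88/5.53) = 32.9 × 0.701627 = 23.0835
Index = Σ wᵢ·(p₁ᵢ/p₀ᵢ) = 10.3500 + 27.1200 + 19.6190 + 11.4283 + 23.0835 = 91.6009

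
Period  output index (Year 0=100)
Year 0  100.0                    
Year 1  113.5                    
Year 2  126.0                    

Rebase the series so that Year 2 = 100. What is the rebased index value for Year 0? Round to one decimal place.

79.4

Rebased(Year 0) = 100.0 / 126.0 × 100 = 79.3651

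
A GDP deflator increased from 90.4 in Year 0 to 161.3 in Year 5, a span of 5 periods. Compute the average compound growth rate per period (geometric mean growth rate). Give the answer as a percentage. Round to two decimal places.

Growth factor = (161.3/90.4)^(1/5) = (1.784292)^(1/5) = 1.122776
Growth rate = 1.122776 − 1 = 0.122776 = 12.2776%

12.28%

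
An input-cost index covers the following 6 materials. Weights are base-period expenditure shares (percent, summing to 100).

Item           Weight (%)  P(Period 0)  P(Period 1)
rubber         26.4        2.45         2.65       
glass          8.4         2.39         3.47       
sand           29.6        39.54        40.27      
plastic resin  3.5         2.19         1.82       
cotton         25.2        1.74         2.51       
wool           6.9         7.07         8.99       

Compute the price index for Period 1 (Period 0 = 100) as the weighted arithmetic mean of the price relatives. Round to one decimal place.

118.9

rubber: 26.4 × (2.65/2.45) = 26.4 × 1.081633 = 28.5551
glass: 8.4 × (3.47/2.39) = 8.4 × 1.451883 = 12.1958
sand: 29.6 × (40.27/39.54) = 29.6 × 1.018462 = 30.1465
plastic resin: 3.5 × (1.82/2.19) = 3.5 × 0.831050 = 2.9087
cotton: 25.2 × (2.51/1.74) = 25.2 × 1.442529 = 36.3517
wool: 6.9 × (8.99/7.07) = 6.9 × 1.271570 = 8.7738
Index = Σ wᵢ·(p₁ᵢ/p₀ᵢ) = 28.5551 + 12.1958 + 30.1465 + 2.9087 + 36.3517 + 8.7738 = 118.9316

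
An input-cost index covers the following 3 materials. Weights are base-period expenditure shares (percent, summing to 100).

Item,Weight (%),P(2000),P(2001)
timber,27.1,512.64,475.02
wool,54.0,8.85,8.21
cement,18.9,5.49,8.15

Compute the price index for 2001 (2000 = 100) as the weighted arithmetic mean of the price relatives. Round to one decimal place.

timber: 27.1 × (475.02/512.64) = 27.1 × 0.926615 = 25.1113
wool: 54.0 × (8.21/8.85) = 54.0 × 0.927684 = 50.0949
cement: 18.9 × (8.15/5.49) = 18.9 × 1.484517 = 28.0574
Index = Σ wᵢ·(p₁ᵢ/p₀ᵢ) = 25.1113 + 50.0949 + 28.0574 = 103.2636

103.3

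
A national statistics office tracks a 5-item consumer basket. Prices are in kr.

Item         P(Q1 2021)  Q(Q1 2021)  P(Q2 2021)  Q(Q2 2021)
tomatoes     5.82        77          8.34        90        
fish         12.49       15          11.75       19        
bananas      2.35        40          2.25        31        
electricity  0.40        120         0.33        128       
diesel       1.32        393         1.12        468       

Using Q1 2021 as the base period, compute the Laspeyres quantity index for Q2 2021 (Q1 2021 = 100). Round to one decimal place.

115.9

Laspeyres quantity index uses base-period prices as weights.
ΣP(Q1 2021)·Q(Q2 2021) = 5.82×90 + 12.49×19 + 2.35×31 + 0.40×128 + 1.32×468 = 523.8 + 237.31 + 72.85 + 51.2 + 617.76 = 1502.92
ΣP(Q1 2021)·Q(Q1 2021) = 5.82×77 + 12.49×15 + 2.35×40 + 0.40×120 + 1.32×393 = 448.14 + 187.35 + 94 + 48 + 518.76 = 1296.25
Index = 1502.92 / 1296.25 × 100 = 115.9437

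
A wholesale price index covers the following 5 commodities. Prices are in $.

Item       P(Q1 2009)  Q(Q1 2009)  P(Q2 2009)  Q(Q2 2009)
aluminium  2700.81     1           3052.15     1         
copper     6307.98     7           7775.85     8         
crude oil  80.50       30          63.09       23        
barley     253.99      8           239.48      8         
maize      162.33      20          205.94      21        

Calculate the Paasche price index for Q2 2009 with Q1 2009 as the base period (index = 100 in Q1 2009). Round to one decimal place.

120.7

Paasche price index uses current-period quantities as weights.
ΣP(Q2 2009)·Q(Q2 2009) = 3052.15×1 + 7775.85×8 + 63.09×23 + 239.48×8 + 205.94×21 = 3052.15 + 62206.8 + 1451.07 + 1915.84 + 4324.74 = 72950.6
ΣP(Q1 2009)·Q(Q2 2009) = 2700.81×1 + 6307.98×8 + 80.50×23 + 253.99×8 + 162.33×21 = 2700.81 + 50463.84 + 1851.5 + 2031.92 + 3408.93 = 60457
Index = 72950.6 / 60457 × 100 = 120.6653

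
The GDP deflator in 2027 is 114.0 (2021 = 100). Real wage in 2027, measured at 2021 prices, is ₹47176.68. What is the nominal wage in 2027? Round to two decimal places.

53781.42

Nominal = Real × (Index/100) = 47176.68 × (114.0/100)
        = 47176.68 × 1.140 = 53781.4152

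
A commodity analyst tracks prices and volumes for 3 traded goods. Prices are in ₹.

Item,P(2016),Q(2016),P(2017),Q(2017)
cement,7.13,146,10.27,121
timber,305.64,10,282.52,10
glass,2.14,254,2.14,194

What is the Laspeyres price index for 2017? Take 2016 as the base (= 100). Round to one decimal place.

Laspeyres price index uses base-period quantities as weights.
ΣP(2017)·Q(2016) = 10.27×146 + 282.52×10 + 2.14×254 = 1499.42 + 2825.2 + 543.56 = 4868.18
ΣP(2016)·Q(2016) = 7.13×146 + 305.64×10 + 2.14×254 = 1040.98 + 3056.4 + 543.56 = 4640.94
Index = 4868.18 / 4640.94 × 100 = 104.8964

104.9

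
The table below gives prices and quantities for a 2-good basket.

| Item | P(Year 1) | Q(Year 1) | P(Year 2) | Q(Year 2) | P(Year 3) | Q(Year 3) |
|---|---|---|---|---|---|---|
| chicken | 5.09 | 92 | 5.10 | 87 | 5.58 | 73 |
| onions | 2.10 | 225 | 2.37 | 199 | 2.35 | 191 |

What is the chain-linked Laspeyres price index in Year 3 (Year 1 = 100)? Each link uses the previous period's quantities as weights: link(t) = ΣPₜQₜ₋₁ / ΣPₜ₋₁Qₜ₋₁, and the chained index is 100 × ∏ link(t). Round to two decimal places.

110.95

Link Year 1→Year 2:
ΣP(Year 2)Q(Year 1) = 5.10×92 + 2.37×225 = 469.2 + 533.25 = 1002.45
ΣP(Year 1)Q(Year 1) = 5.09×92 + 2.10×225 = 468.28 + 472.5 = 940.78
link = 1002.45/940.78 = 1.065552
Link Year 2→Year 3:
ΣP(Year 3)Q(Year 2) = 5.58×87 + 2.35×199 = 485.46 + 467.65 = 953.11
ΣP(Year 2)Q(Year 2) = 5.10×87 + 2.37×199 = 443.7 + 471.63 = 915.33
link = 953.11/915.33 = 1.041275
Chained index = 100 × 1.065552 × 1.041275 = 110.9532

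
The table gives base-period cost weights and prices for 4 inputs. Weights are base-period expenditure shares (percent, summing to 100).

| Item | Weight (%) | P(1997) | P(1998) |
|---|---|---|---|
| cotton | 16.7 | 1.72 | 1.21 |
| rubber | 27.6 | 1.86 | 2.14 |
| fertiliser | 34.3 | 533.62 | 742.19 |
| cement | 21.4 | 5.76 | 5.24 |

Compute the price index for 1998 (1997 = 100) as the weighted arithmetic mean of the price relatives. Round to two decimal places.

110.68

cotton: 16.7 × (1.21/1.72) = 16.7 × 0.703488 = 11.7483
rubber: 27.6 × (2.14/1.86) = 27.6 × 1.150538 = 31.7548
fertiliser: 34.3 × (742.19/533.62) = 34.3 × 1.390859 = 47.7065
cement: 21.4 × (5.24/5.76) = 21.4 × 0.909722 = 19.4681
Index = Σ wᵢ·(p₁ᵢ/p₀ᵢ) = 11.7483 + 31.7548 + 47.7065 + 19.4681 = 110.6776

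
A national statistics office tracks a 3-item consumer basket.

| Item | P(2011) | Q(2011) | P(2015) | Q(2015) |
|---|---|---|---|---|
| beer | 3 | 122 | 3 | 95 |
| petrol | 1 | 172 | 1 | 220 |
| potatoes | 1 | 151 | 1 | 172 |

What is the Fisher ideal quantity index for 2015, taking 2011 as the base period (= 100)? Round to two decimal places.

98.26

Laspeyres component (base-period weights):
ΣP(2011)Q(2015) = 3×95 + 1×220 + 1×172 = 285 + 220 + 172 = 677
ΣP(2011)Q(2011) = 3×122 + 1×172 + 1×151 = 366 + 172 + 151 = 689
L = 677 / 689 × 100 = 98.2583
Paasche component (current-period weights):
ΣP(2015)Q(2015) = 3×95 + 1×220 + 1×172 = 285 + 220 + 172 = 677
ΣP(2015)Q(2011) = 3×122 + 1×172 + 1×151 = 366 + 172 + 151 = 689
P = 677 / 689 × 100 = 98.2583
Fisher = √(L × P) = √(98.2583 × 98.2583) = 98.2583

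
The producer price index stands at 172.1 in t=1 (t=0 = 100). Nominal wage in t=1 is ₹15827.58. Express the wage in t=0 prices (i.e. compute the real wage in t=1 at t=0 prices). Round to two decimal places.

9196.73

Real = Nominal ÷ (Index/100) = 15827.58 ÷ (172.1/100)
     = 15827.58 ÷ 1.721 = 9196.7345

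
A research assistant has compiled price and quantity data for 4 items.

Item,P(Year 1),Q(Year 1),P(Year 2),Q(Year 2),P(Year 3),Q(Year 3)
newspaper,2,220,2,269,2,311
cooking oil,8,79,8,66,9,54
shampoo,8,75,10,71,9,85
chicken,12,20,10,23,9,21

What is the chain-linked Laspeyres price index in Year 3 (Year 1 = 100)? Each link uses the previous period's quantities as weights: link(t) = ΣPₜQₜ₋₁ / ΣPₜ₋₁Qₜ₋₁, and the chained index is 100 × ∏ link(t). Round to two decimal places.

Link Year 1→Year 2:
ΣP(Year 2)Q(Year 1) = 2×220 + 8×79 + 10×75 + 10×20 = 440 + 632 + 750 + 200 = 2022
ΣP(Year 1)Q(Year 1) = 2×220 + 8×79 + 8×75 + 12×20 = 440 + 632 + 600 + 240 = 1912
link = 2022/1912 = 1.057531
Link Year 2→Year 3:
ΣP(Year 3)Q(Year 2) = 2×269 + 9×66 + 9×71 + 9×23 = 538 + 594 + 639 + 207 = 1978
ΣP(Year 2)Q(Year 2) = 2×269 + 8×66 + 10×71 + 10×23 = 538 + 528 + 710 + 230 = 2006
link = 1978/2006 = 0.986042
Chained index = 100 × 1.057531 × 0.986042 = 104.2770

104.28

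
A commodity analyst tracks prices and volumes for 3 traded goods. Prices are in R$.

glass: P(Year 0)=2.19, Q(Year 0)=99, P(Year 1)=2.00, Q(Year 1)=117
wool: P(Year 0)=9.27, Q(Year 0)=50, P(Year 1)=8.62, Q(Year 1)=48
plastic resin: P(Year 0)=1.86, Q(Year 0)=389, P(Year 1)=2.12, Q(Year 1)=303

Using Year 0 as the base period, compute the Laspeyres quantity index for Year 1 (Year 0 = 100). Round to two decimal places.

Laspeyres quantity index uses base-period prices as weights.
ΣP(Year 0)·Q(Year 1) = 2.19×117 + 9.27×48 + 1.86×303 = 256.23 + 444.96 + 563.58 = 1264.77
ΣP(Year 0)·Q(Year 0) = 2.19×99 + 9.27×50 + 1.86×389 = 216.81 + 463.5 + 723.54 = 1403.85
Index = 1264.77 / 1403.85 × 100 = 90.0930

90.09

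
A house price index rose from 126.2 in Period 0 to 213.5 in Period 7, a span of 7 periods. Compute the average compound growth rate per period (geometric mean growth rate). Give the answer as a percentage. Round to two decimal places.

Growth factor = (213.5/126.2)^(1/7) = (1.691759)^(1/7) = 1.078003
Growth rate = 1.078003 − 1 = 0.078003 = 7.8003%

7.80%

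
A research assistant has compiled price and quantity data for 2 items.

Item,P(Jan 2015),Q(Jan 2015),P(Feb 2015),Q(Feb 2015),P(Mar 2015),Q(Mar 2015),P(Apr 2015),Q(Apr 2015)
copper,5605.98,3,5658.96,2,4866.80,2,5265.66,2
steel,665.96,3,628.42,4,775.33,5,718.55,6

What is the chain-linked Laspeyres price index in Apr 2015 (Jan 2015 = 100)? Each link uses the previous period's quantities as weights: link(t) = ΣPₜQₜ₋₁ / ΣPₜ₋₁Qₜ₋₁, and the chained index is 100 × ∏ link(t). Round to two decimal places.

Link Jan 2015→Feb 2015:
ΣP(Feb 2015)Q(Jan 2015) = 5658.96×3 + 628.42×3 = 16976.88 + 1885.26 = 18862.14
ΣP(Jan 2015)Q(Jan 2015) = 5605.98×3 + 665.96×3 = 16817.94 + 1997.88 = 18815.82
link = 18862.14/18815.82 = 1.002462
Link Feb 2015→Mar 2015:
ΣP(Mar 2015)Q(Feb 2015) = 4866.80×2 + 775.33×4 = 9733.6 + 3101.32 = 12834.92
ΣP(Feb 2015)Q(Feb 2015) = 5658.96×2 + 628.42×4 = 11317.92 + 2513.68 = 13831.6
link = 12834.92/13831.6 = 0.927942
Link Mar 2015→Apr 2015:
ΣP(Apr 2015)Q(Mar 2015) = 5265.66×2 + 718.55×5 = 10531.32 + 3592.75 = 14124.07
ΣP(Mar 2015)Q(Mar 2015) = 4866.80×2 + 775.33×5 = 9733.6 + 3876.65 = 13610.25
link = 14124.07/13610.25 = 1.037752
Chained index = 100 × 1.002462 × 0.927942 × 1.037752 = 96.5344

96.53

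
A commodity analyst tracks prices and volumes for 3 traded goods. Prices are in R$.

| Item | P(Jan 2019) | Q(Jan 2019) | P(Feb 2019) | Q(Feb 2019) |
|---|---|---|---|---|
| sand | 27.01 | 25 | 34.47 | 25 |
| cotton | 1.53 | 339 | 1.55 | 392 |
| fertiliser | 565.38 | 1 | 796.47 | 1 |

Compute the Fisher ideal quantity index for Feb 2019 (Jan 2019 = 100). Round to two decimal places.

104.18

Laspeyres component (base-period weights):
ΣP(Jan 2019)Q(Feb 2019) = 27.01×25 + 1.53×392 + 565.38×1 = 675.25 + 599.76 + 565.38 = 1840.39
ΣP(Jan 2019)Q(Jan 2019) = 27.01×25 + 1.53×339 + 565.38×1 = 675.25 + 518.67 + 565.38 = 1759.3
L = 1840.39 / 1759.3 × 100 = 104.6092
Paasche component (current-period weights):
ΣP(Feb 2019)Q(Feb 2019) = 34.47×25 + 1.55×392 + 796.47×1 = 861.75 + 607.6 + 796.47 = 2265.82
ΣP(Feb 2019)Q(Jan 2019) = 34.47×25 + 1.55×339 + 796.47×1 = 861.75 + 525.45 + 796.47 = 2183.67
P = 2265.82 / 2183.67 × 100 = 103.7620
Fisher = √(L × P) = √(104.6092 × 103.7620) = 104.1848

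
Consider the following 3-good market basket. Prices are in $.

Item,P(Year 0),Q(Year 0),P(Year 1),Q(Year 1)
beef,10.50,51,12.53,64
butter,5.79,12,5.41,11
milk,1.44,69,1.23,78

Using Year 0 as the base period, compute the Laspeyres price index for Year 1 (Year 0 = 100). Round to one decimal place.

Laspeyres price index uses base-period quantities as weights.
ΣP(Year 1)·Q(Year 0) = 12.53×51 + 5.41×12 + 1.23×69 = 639.03 + 64.92 + 84.87 = 788.82
ΣP(Year 0)·Q(Year 0) = 10.50×51 + 5.79×12 + 1.44×69 = 535.5 + 69.48 + 99.36 = 704.34
Index = 788.82 / 704.34 × 100 = 111.9942

112.0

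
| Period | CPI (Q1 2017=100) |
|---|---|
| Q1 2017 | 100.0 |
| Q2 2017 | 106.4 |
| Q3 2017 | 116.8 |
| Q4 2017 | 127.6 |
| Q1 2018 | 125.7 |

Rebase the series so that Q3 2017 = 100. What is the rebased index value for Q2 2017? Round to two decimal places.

91.10

Rebased(Q2 2017) = 106.4 / 116.8 × 100 = 91.0959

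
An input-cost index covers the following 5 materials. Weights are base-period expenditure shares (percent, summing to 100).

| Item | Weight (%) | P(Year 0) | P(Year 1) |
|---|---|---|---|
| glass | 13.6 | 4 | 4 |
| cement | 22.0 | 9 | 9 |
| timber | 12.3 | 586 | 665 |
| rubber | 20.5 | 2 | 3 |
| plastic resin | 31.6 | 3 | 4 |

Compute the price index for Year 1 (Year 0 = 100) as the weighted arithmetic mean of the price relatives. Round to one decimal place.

122.4

glass: 13.6 × (4/4) = 13.6 × 1.000000 = 13.6000
cement: 22.0 × (9/9) = 22.0 × 1.000000 = 22.0000
timber: 12.3 × (665/586) = 12.3 × 1.134812 = 13.9582
rubber: 20.5 × (3/2) = 20.5 × 1.500000 = 30.7500
plastic resin: 31.6 × (4/3) = 31.6 × 1.333333 = 42.1333
Index = Σ wᵢ·(p₁ᵢ/p₀ᵢ) = 13.6000 + 22.0000 + 13.9582 + 30.7500 + 42.1333 = 122.4415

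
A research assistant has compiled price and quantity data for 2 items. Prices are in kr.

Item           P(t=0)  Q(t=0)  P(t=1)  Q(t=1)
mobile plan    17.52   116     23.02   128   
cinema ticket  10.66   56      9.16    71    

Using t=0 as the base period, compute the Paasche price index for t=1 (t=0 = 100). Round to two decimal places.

Paasche price index uses current-period quantities as weights.
ΣP(t=1)·Q(t=1) = 23.02×128 + 9.16×71 = 2946.56 + 650.36 = 3596.92
ΣP(t=0)·Q(t=1) = 17.52×128 + 10.66×71 = 2242.56 + 756.86 = 2999.42
Index = 3596.92 / 2999.42 × 100 = 119.9205

119.92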